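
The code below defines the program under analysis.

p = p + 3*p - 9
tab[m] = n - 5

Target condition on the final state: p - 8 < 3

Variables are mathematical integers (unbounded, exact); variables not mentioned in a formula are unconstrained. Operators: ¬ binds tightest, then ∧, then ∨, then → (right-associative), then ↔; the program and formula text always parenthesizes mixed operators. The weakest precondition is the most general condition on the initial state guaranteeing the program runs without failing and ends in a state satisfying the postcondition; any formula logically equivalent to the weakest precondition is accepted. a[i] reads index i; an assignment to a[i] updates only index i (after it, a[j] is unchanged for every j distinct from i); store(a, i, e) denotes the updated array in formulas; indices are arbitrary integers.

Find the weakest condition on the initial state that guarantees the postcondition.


Working backward. After the program, the postcondition p - 8 < 3 must hold; in canonical form it is p < 11.
Before tab[m] := n - 5: p < 11
Before p := p + 3*p - 9: 4*p < 20
Answer: WP = 4*p < 20


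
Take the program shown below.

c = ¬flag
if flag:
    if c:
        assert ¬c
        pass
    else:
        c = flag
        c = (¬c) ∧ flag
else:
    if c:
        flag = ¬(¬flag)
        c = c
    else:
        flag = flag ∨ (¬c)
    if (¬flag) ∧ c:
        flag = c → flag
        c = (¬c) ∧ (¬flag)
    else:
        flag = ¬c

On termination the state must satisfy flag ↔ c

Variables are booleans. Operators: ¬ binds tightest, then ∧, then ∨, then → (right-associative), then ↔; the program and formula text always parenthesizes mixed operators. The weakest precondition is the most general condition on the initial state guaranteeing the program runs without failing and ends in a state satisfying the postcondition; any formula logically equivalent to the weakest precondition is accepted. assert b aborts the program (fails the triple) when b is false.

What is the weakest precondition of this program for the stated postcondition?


Working backward. After the program, flag ↔ c must hold.
Then branch requires (c → ((¬c) ∧ (flag ↔ c))) ∧ ((¬c) → (¬flag)); else branch requires (c → ((((¬flag) ∧ c) → ((c → flag) ↔ ((¬c) ∧ (¬(c → flag))))) ∧ ((¬((¬flag) ∧ c)) → ((¬c) ↔ c)))) ∧ ((¬c) → ((((¬(flag ∨ (¬c))) ∧ c) → ((c → (flag ∨ (¬c))) ↔ ((¬c) ∧ (¬(c → (flag ∨ (¬c))))))) ∧ ((¬((¬(flag ∨ (¬c))) ∧ c)) → ((¬c) ↔ c)))).
Before the if: (flag → ((c → ((¬c) ∧ (flag ↔ c))) ∧ ((¬c) → (¬flag)))) ∧ ((¬flag) → ((c → ((((¬flag) ∧ c) → ((c → flag) ↔ ((¬c) ∧ (¬(c → flag))))) ∧ ((¬((¬flag) ∧ c)) → ((¬c) ↔ c)))) ∧ ((¬c) → ((((¬(flag ∨ (¬c))) ∧ c) → ((c → (flag ∨ (¬c))) ↔ ((¬c) ∧ (¬(c → (flag ∨ (¬c))))))) ∧ ((¬((¬(flag ∨ (¬c))) ∧ c)) → ((¬c) ↔ c))))))
Before c := ¬flag: (flag → (((¬flag) → (flag ∧ (flag ↔ (¬flag)))) ∧ (flag → (¬flag)))) ∧ ((¬flag) → (((¬flag) → (((¬flag) → (((¬flag) → flag) ↔ (flag ∧ (¬((¬flag) → flag))))) ∧ (flag → (flag ↔ (¬flag))))) ∧ (flag → (((¬flag) → (((¬flag) → flag) ↔ (flag ∧ (¬((¬flag) → flag))))) ∧ (flag → (flag ↔ (¬flag)))))))
Answer: WP = (flag → (((¬flag) → (flag ∧ (flag ↔ (¬flag)))) ∧ (flag → (¬flag)))) ∧ ((¬flag) → (((¬flag) → (((¬flag) → (((¬flag) → flag) ↔ (flag ∧ (¬((¬flag) → flag))))) ∧ (flag → (flag ↔ (¬flag))))) ∧ (flag → (((¬flag) → (((¬flag) → flag) ↔ (flag ∧ (¬((¬flag) → flag))))) ∧ (flag → (flag ↔ (¬flag)))))))


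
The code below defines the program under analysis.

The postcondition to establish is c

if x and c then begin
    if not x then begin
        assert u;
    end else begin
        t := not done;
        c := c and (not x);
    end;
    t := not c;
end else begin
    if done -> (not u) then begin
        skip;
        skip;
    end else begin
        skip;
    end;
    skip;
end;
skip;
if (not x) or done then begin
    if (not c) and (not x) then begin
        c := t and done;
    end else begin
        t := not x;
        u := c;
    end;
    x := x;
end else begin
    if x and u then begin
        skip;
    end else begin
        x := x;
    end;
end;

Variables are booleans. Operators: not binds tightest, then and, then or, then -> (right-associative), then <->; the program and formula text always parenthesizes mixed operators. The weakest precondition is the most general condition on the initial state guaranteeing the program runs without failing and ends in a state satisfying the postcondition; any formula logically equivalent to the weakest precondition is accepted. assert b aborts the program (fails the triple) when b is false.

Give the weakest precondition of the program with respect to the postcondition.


Working backward. After the program, c must hold.
Then branch requires (((not c) and (not x)) -> (t and done)) and ((not ((not c) and (not x))) -> c); else branch requires ((x and u) -> c) and ((not (x and u)) -> c).
Before the if: (((not x) or done) -> ((((not c) and (not x)) -> (t and done)) and ((not ((not c) and (not x))) -> c))) and ((not ((not x) or done)) -> (((x and u) -> c) and ((not (x and u)) -> c)))
Before skip: (((not x) or done) -> ((((not c) and (not x)) -> (t and done)) and ((not ((not c) and (not x))) -> c))) and ((not ((not x) or done)) -> (((x and u) -> c) and ((not (x and u)) -> c)))
Then branch requires ((not x) -> (u and (((not x) or done) -> ((((not c) and (not x)) -> ((not c) and done)) and ((not ((not c) and (not x))) -> c))) and ((not ((not x) or done)) -> (((x and u) -> c) and ((not (x and u)) -> c))))) and (x -> ((((not x) or done) -> ((((not (c and (not x))) and (not x)) -> ((not (c and (not x))) and done)) and ((not ((not (c and (not x))) and (not x))) -> (c and (not x))))) and ((not ((not x) or done)) -> (((x and u) -> (c and (not x))) and ((not (x and u)) -> (c and (not x))))))); else branch requires ((done -> (not u)) -> ((((not x) or done) -> ((((not c) and (not x)) -> (t and done)) and ((not ((not c) and (not x))) -> c))) and ((not ((not x) or done)) -> (((x and u) -> c) and ((not (x and u)) -> c))))) and ((not (done -> (not u))) -> ((((not x) or done) -> ((((not c) and (not x)) -> (t and done)) and ((not ((not c) and (not x))) -> c))) and ((not ((not x) or done)) -> (((x and u) -> c) and ((not (x and u)) -> c))))).
Before the if: ((x and c) -> (((not x) -> (u and (((not x) or done) -> ((((not c) and (not x)) -> ((not c) and done)) and ((not ((not c) and (not x))) -> c))) and ((not ((not x) or done)) -> (((x and u) -> c) and ((not (x and u)) -> c))))) and (x -> ((((not x) or done) -> ((((not (c and (not x))) and (not x)) -> ((not (c and (not x))) and done)) and ((not ((not (c and (not x))) and (not x))) -> (c and (not x))))) and ((not ((not x) or done)) -> (((x and u) -> (c and (not x))) and ((not (x and u)) -> (c and (not x))))))))) and ((not (x and c)) -> (((done -> (not u)) -> ((((not x) or done) -> ((((not c) and (not x)) -> (t and done)) and ((not ((not c) and (not x))) -> c))) and ((not ((not x) or done)) -> (((x and u) -> c) and ((not (x and u)) -> c))))) and ((not (done -> (not u))) -> ((((not x) or done) -> ((((not c) and (not x)) -> (t and done)) and ((not ((not c) and (not x))) -> c))) and ((not ((not x) or done)) -> (((x and u) -> c) and ((not (x and u)) -> c)))))))
Answer: WP = ((x and c) -> (((not x) -> (u and (((not x) or done) -> ((((not c) and (not x)) -> ((not c) and done)) and ((not ((not c) and (not x))) -> c))) and ((not ((not x) or done)) -> (((x and u) -> c) and ((not (x and u)) -> c))))) and (x -> ((((not x) or done) -> ((((not (c and (not x))) and (not x)) -> ((not (c and (not x))) and done)) and ((not ((not (c and (not x))) and (not x))) -> (c and (not x))))) and ((not ((not x) or done)) -> (((x and u) -> (c and (not x))) and ((not (x and u)) -> (c and (not x))))))))) and ((not (x and c)) -> (((done -> (not u)) -> ((((not x) or done) -> ((((not c) and (not x)) -> (t and done)) and ((not ((not c) and (not x))) -> c))) and ((not ((not x) or done)) -> (((x and u) -> c) and ((not (x and u)) -> c))))) and ((not (done -> (not u))) -> ((((not x) or done) -> ((((not c) and (not x)) -> (t and done)) and ((not ((not c) and (not x))) -> c))) and ((not ((not x) or done)) -> (((x and u) -> c) and ((not (x and u)) -> c)))))))


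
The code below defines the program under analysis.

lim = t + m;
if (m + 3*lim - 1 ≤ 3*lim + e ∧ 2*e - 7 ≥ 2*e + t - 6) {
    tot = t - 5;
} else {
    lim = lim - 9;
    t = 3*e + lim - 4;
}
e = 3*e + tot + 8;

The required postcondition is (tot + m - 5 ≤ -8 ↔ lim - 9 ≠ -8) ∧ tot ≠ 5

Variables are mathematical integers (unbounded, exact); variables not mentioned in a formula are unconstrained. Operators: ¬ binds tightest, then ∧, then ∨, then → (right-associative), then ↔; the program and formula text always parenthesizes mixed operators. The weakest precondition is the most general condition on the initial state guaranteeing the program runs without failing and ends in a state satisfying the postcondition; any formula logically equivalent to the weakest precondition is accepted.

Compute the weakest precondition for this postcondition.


Working backward. After the program, the postcondition (tot + m - 5 ≤ -8 ↔ lim - 9 ≠ -8) ∧ tot ≠ 5 must hold; in canonical form it is (m + tot ≤ -3 ↔ lim ≠ 1) ∧ tot ≠ 5.
Before e := 3*e + tot + 8: (m + tot ≤ -3 ↔ lim ≠ 1) ∧ tot ≠ 5
Then branch requires (m + t ≤ 2 ↔ lim ≠ 1) ∧ t ≠ 10; else branch requires (m + tot ≤ -3 ↔ lim ≠ 10) ∧ tot ≠ 5.
Before the if: ((m ≤ e + 1 ∧ t ≤ -1) → ((m + t ≤ 2 ↔ lim ≠ 1) ∧ t ≠ 10)) ∧ ((¬(m ≤ e + 1 ∧ t ≤ -1)) → ((m + tot ≤ -3 ↔ lim ≠ 10) ∧ tot ≠ 5))
Before lim := t + m: ((m ≤ e + 1 ∧ t ≤ -1) → ((m + t ≤ 2 ↔ m + t ≠ 1) ∧ t ≠ 10)) ∧ ((¬(m ≤ e + 1 ∧ t ≤ -1)) → ((m + tot ≤ -3 ↔ m + t ≠ 10) ∧ tot ≠ 5))
Answer: WP = ((m ≤ e + 1 ∧ t ≤ -1) → ((m + t ≤ 2 ↔ m + t ≠ 1) ∧ t ≠ 10)) ∧ ((¬(m ≤ e + 1 ∧ t ≤ -1)) → ((m + tot ≤ -3 ↔ m + t ≠ 10) ∧ tot ≠ 5))


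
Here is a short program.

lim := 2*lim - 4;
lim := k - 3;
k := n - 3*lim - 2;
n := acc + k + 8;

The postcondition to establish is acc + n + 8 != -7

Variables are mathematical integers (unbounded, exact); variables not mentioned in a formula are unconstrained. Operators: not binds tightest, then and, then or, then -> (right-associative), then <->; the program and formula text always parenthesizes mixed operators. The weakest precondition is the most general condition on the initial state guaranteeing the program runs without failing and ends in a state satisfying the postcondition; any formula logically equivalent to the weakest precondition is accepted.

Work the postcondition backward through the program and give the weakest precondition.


Working backward. After the program, the postcondition acc + n + 8 != -7 must hold; in canonical form it is acc + n != -15.
Before n := acc + k + 8: 2*acc + k != -23
Before k := n - 3*lim - 2: 2*acc + n != 3*lim - 21
Before lim := k - 3: 2*acc + n != 3*k - 30
Before lim := 2*lim - 4: 2*acc + n != 3*k - 30
Answer: WP = 2*acc + n != 3*k - 30


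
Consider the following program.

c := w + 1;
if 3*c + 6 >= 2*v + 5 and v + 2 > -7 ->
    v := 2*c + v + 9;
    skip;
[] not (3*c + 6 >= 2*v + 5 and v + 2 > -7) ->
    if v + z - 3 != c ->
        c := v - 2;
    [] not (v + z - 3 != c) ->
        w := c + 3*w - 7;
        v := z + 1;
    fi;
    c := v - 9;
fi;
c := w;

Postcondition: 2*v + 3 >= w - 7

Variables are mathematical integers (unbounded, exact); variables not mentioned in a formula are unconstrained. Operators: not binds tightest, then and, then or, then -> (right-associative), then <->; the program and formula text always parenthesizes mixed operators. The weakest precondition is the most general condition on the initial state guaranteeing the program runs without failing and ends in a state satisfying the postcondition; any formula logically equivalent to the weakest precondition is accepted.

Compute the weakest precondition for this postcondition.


Working backward. After the program, the postcondition 2*v + 3 >= w - 7 must hold; in canonical form it is 2*v >= w - 10.
Before c := w: 2*v >= w - 10
Then branch requires 4*c + 2*v >= w - 28; else branch requires (v + z != c + 3 -> 2*v >= w - 10) and ((not (v + z != c + 3)) -> 2*z >= c + 3*w - 19).
Before the if: ((3*c >= 2*v - 1 and v > -9) -> 4*c + 2*v >= w - 28) and ((not (3*c >= 2*v - 1 and v > -9)) -> ((v + z != c + 3 -> 2*v >= w - 10) and ((not (v + z != c + 3)) -> 2*z >= c + 3*w - 19)))
Before c := w + 1: ((3*w >= 2*v - 4 and v > -9) -> 2*v + 3*w >= -32) and ((not (3*w >= 2*v - 4 and v > -9)) -> ((v + z != w + 4 -> 2*v >= w - 10) and ((not (v + z != w + 4)) -> 2*z >= 4*w - 18)))
Answer: WP = ((3*w >= 2*v - 4 and v > -9) -> 2*v + 3*w >= -32) and ((not (3*w >= 2*v - 4 and v > -9)) -> ((v + z != w + 4 -> 2*v >= w - 10) and ((not (v + z != w + 4)) -> 2*z >= 4*w - 18)))


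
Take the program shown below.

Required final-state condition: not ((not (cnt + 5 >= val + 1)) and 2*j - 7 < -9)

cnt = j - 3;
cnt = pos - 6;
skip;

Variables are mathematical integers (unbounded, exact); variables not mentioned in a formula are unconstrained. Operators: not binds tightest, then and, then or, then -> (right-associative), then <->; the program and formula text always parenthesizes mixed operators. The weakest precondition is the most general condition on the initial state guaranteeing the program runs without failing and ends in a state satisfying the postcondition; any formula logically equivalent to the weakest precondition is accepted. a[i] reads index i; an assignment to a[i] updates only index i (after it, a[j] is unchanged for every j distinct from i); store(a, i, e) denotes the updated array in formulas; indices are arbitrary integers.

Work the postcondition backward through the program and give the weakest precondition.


Working backward. After the program, the postcondition not ((not (cnt + 5 >= val + 1)) and 2*j - 7 < -9) must hold; in canonical form it is not ((not (cnt >= val - 4)) and 2*j < -2).
Before skip: not ((not (cnt >= val - 4)) and 2*j < -2)
Before cnt := pos - 6: not ((not (pos >= val + 2)) and 2*j < -2)
Before cnt := j - 3: not ((not (pos >= val + 2)) and 2*j < -2)
Answer: WP = not ((not (pos >= val + 2)) and 2*j < -2)


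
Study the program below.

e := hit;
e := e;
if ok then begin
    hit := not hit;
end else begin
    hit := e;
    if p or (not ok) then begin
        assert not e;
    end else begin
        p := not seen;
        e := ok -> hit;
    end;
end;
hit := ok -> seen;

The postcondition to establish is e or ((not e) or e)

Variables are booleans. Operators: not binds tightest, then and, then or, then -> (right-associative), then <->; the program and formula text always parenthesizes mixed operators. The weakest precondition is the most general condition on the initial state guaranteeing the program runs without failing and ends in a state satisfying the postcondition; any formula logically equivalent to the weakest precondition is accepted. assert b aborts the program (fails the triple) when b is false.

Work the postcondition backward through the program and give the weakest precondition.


Working backward. After the program, the postcondition e or ((not e) or e) must hold; in canonical form it is true.
Before hit := ok -> seen: true
Then branch requires true; else branch requires (p or (not ok)) -> (not e).
Before the if: (not ok) -> ((p or (not ok)) -> (not e))
Before e := e: (not ok) -> ((p or (not ok)) -> (not e))
Before e := hit: (not ok) -> ((p or (not ok)) -> (not hit))
Answer: WP = (not ok) -> ((p or (not ok)) -> (not hit))


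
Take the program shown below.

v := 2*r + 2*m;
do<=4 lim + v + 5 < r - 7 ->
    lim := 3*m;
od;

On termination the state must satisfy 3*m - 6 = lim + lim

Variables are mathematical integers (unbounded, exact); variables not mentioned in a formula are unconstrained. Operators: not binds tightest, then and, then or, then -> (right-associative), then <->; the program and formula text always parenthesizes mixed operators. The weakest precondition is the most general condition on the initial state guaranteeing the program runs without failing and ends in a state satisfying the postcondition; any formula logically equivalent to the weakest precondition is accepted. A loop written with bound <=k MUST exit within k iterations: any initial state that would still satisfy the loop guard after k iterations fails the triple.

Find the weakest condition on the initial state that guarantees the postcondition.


Working backward. After the program, the postcondition 3*m - 6 = lim + lim must hold; in canonical form it is 3*m = 2*lim + 6.
Before the loop (bound <=4), unroll the exhaustion recursion (WP_0 = exit-now case; WP_j = one more guarded iteration, up to j = 4):
  WP_0: (not (lim + v < r - 12)) and 3*m = 2*lim + 6
  WP_1: (lim + v < r - 12 -> ((not (3*m + v < r - 12)) and 3*m = -6)) and ((not (lim + v < r - 12)) -> 3*m = 2*lim + 6)
  WP_2: (lim + v < r - 12 -> ((3*m + v < r - 12 -> ((not (3*m + v < r - 12)) and 3*m = -6)) and ((not (3*m + v < r - 12)) -> 3*m = -6))) and ((not (lim + v < r - 12)) -> 3*m = 2*lim + 6)
  WP_3: (lim + v < r - 12 -> ((3*m + v < r - 12 -> ((3*m + v < r - 12 -> ((not (3*m + v < r - 12)) and 3*m = -6)) and ((not (3*m + v < r - 12)) -> 3*m = -6))) and ((not (3*m + v < r - 12)) -> 3*m = -6))) and ((not (lim + v < r - 12)) -> 3*m = 2*lim + 6)
  WP_4: (lim + v < r - 12 -> ((3*m + v < r - 12 -> ((3*m + v < r - 12 -> ((3*m + v < r - 12 -> ((not (3*m + v < r - 12)) and 3*m = -6)) and ((not (3*m + v < r - 12)) -> 3*m = -6))) and ((not (3*m + v < r - 12)) -> 3*m = -6))) and ((not (3*m + v < r - 12)) -> 3*m = -6))) and ((not (lim + v < r - 12)) -> 3*m = 2*lim + 6)
So before the loop: (lim + v < r - 12 -> ((3*m + v < r - 12 -> ((3*m + v < r - 12 -> ((3*m + v < r - 12 -> ((not (3*m + v < r - 12)) and 3*m = -6)) and ((not (3*m + v < r - 12)) -> 3*m = -6))) and ((not (3*m + v < r - 12)) -> 3*m = -6))) and ((not (3*m + v < r - 12)) -> 3*m = -6))) and ((not (lim + v < r - 12)) -> 3*m = 2*lim + 6)
Before v := 2*r + 2*m: (lim + 2*m + r < -12 -> ((5*m + r < -12 -> ((5*m + r < -12 -> ((5*m + r < -12 -> ((not (5*m + r < -12)) and 3*m = -6)) and ((not (5*m + r < -12)) -> 3*m = -6))) and ((not (5*m + r < -12)) -> 3*m = -6))) and ((not (5*m + r < -12)) -> 3*m = -6))) and ((not (lim + 2*m + r < -12)) -> 3*m = 2*lim + 6)
Answer: WP = (lim + 2*m + r < -12 -> ((5*m + r < -12 -> ((5*m + r < -12 -> ((5*m + r < -12 -> ((not (5*m + r < -12)) and 3*m = -6)) and ((not (5*m + r < -12)) -> 3*m = -6))) and ((not (5*m + r < -12)) -> 3*m = -6))) and ((not (5*m + r < -12)) -> 3*m = -6))) and ((not (lim + 2*m + r < -12)) -> 3*m = 2*lim + 6)


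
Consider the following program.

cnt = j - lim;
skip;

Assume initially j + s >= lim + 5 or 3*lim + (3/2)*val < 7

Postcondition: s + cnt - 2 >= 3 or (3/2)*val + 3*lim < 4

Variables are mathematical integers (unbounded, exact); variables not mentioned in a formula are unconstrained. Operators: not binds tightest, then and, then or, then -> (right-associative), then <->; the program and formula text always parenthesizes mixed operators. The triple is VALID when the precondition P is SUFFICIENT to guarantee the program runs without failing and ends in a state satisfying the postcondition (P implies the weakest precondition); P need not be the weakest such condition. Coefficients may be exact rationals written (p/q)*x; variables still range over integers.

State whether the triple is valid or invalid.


Working backward. After the program, the postcondition s + cnt - 2 >= 3 or (3/2)*val + 3*lim < 4 must hold; in canonical form it is cnt + s >= 5 or 3*lim + (3/2)*val < 4.
Before skip: cnt + s >= 5 or 3*lim + (3/2)*val < 4
Before cnt := j - lim: j + s >= lim + 5 or 3*lim + (3/2)*val < 4
The weakest precondition is j + s >= lim + 5 or 3*lim + (3/2)*val < 4.
Check whether j + s >= lim + 5 or 3*lim + (3/2)*val < 7 implies it.
Countermodel: at the initial state j = 4, lim = 0, s = 0, val = 3, the precondition holds but the weakest precondition fails.
Answer: invalid


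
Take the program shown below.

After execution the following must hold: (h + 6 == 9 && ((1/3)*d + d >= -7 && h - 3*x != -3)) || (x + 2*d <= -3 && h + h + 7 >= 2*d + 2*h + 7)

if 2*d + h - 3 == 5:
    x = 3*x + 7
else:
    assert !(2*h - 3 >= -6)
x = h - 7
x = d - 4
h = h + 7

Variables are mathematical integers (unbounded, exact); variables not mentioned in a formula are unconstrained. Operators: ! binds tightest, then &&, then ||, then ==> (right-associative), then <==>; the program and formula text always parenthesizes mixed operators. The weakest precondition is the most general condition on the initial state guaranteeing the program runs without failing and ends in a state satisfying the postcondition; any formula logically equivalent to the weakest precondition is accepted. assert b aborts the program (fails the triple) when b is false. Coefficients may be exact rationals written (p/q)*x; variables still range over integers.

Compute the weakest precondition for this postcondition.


Working backward. After the program, the postcondition (h + 6 == 9 && ((1/3)*d + d >= -7 && h - 3*x != -3)) || (x + 2*d <= -3 && h + h + 7 >= 2*d + 2*h + 7) must hold; in canonical form it is (h == 3 && (4/3)*d >= -7 && h != 3*x - 3) || (2*d + x <= -3 && 2*d <= 0).
Before h := h + 7: (h == -4 && (4/3)*d >= -7 && h != 3*x - 10) || (2*d + x <= -3 && 2*d <= 0)
Before x := d - 4: (h == -4 && (4/3)*d >= -7 && h != 3*d - 22) || (3*d <= 1 && 2*d <= 0)
Before x := h - 7: (h == -4 && (4/3)*d >= -7 && h != 3*d - 22) || (3*d <= 1 && 2*d <= 0)
Then branch requires (h == -4 && (4/3)*d >= -7 && h != 3*d - 22) || (3*d <= 1 && 2*d <= 0); else branch requires (!(2*h >= -3)) && ((h == -4 && (4/3)*d >= -7 && h != 3*d - 22) || (3*d <= 1 && 2*d <= 0)).
Before the if: (2*d + h == 8 ==> ((h == -4 && (4/3)*d >= -7 && h != 3*d - 22) || (3*d <= 1 && 2*d <= 0))) && ((!(2*d + h == 8)) ==> ((!(2*h >= -3)) && ((h == -4 && (4/3)*d >= -7 && h != 3*d - 22) || (3*d <= 1 && 2*d <= 0))))
Answer: WP = (2*d + h == 8 ==> ((h == -4 && (4/3)*d >= -7 && h != 3*d - 22) || (3*d <= 1 && 2*d <= 0))) && ((!(2*d + h == 8)) ==> ((!(2*h >= -3)) && ((h == -4 && (4/3)*d >= -7 && h != 3*d - 22) || (3*d <= 1 && 2*d <= 0))))


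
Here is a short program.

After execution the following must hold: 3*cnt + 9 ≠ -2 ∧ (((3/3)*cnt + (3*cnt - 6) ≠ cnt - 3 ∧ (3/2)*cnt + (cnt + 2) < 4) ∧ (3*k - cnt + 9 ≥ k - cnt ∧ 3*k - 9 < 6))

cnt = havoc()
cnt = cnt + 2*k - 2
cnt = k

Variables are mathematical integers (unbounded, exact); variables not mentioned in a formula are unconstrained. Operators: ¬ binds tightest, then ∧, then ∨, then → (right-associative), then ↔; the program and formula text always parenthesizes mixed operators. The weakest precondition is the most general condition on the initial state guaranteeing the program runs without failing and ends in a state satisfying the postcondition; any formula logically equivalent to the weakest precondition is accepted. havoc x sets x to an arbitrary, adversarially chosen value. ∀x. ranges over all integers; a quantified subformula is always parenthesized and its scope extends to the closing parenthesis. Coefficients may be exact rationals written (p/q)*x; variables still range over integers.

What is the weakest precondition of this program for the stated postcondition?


Working backward. After the program, the postcondition 3*cnt + 9 ≠ -2 ∧ (((3/3)*cnt + (3*cnt - 6) ≠ cnt - 3 ∧ (3/2)*cnt + (cnt + 2) < 4) ∧ (3*k - cnt + 9 ≥ k - cnt ∧ 3*k - 9 < 6)) must hold; in canonical form it is 3*cnt ≠ -11 ∧ 3*cnt ≠ 3 ∧ (5/2)*cnt < 2 ∧ 2*k ≥ -9 ∧ 3*k < 15.
Before cnt := k: 3*k ≠ -11 ∧ 3*k ≠ 3 ∧ (5/2)*k < 2 ∧ 2*k ≥ -9 ∧ 3*k < 15
Before cnt := cnt + 2*k - 2: 3*k ≠ -11 ∧ 3*k ≠ 3 ∧ (5/2)*k < 2 ∧ 2*k ≥ -9 ∧ 3*k < 15
Before havoc cnt: 3*k ≠ -11 ∧ 3*k ≠ 3 ∧ (5/2)*k < 2 ∧ 2*k ≥ -9 ∧ 3*k < 15
Answer: WP = 3*k ≠ -11 ∧ 3*k ≠ 3 ∧ (5/2)*k < 2 ∧ 2*k ≥ -9 ∧ 3*k < 15


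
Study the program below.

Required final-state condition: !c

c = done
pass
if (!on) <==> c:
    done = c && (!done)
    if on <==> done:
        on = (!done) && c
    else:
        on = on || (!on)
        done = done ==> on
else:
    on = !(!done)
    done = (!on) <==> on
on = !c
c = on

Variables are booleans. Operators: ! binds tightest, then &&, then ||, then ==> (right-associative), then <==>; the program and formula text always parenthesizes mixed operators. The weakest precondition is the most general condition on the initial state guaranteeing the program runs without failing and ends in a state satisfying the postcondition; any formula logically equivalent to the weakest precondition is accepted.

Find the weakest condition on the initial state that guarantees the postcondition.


Working backward. After the program, !c must hold.
Before c := on: !on
Before on := !c: c
Then branch requires ((on <==> (c && (!done))) ==> c) && ((!(on <==> (c && (!done)))) ==> c); else branch requires c.
Before the if: (((!on) <==> c) ==> (((on <==> (c && (!done))) ==> c) && ((!(on <==> (c && (!done)))) ==> c))) && ((!((!on) <==> c)) ==> c)
Before skip: (((!on) <==> c) ==> (((on <==> (c && (!done))) ==> c) && ((!(on <==> (c && (!done)))) ==> c))) && ((!((!on) <==> c)) ==> c)
Before c := done: (((!on) <==> done) ==> (((!on) ==> done) && (on ==> done))) && ((!((!on) <==> done)) ==> done)
Answer: WP = (((!on) <==> done) ==> (((!on) ==> done) && (on ==> done))) && ((!((!on) <==> done)) ==> done)


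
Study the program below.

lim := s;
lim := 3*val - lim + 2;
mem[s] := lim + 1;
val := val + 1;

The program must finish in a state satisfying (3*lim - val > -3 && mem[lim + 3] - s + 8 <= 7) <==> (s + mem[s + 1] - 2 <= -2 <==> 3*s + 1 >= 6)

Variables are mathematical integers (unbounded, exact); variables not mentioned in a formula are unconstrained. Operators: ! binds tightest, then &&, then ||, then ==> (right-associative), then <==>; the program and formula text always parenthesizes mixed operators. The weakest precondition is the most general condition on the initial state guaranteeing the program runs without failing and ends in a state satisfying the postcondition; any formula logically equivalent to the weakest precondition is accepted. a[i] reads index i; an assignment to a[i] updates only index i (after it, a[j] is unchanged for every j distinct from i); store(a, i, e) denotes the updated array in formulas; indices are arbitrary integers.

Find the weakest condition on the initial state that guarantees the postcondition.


Working backward. After the program, the postcondition (3*lim - val > -3 && mem[lim + 3] - s + 8 <= 7) <==> (s + mem[s + 1] - 2 <= -2 <==> 3*s + 1 >= 6) must hold; in canonical form it is (3*lim > val - 3 && mem[lim + 3] <= s - 1) <==> (mem[s + 1] + s <= 0 <==> 3*s >= 5).
Before val := val + 1: (3*lim > val - 2 && mem[lim + 3] <= s - 1) <==> (mem[s + 1] + s <= 0 <==> 3*s >= 5)
Before mem[s] := lim + 1: (3*lim > val - 2 && store(mem, s, lim + 1)[lim + 3] <= s - 1) <==> (store(mem, s, lim + 1)[s + 1] + s <= 0 <==> 3*s >= 5)
Before lim := 3*val - lim + 2: (8*val > 3*lim - 8 && store(mem, s, -lim + 3*val + 3)[-lim + 3*val + 5] <= s - 1) <==> (store(mem, s, -lim + 3*val + 3)[s + 1] + s <= 0 <==> 3*s >= 5)
Before lim := s: (8*val > 3*s - 8 && store(mem, s, -s + 3*val + 3)[-s + 3*val + 5] <= s - 1) <==> (store(mem, s, -s + 3*val + 3)[s + 1] + s <= 0 <==> 3*s >= 5)
Answer: WP = (8*val > 3*s - 8 && store(mem, s, -s + 3*val + 3)[-s + 3*val + 5] <= s - 1) <==> (store(mem, s, -s + 3*val + 3)[s + 1] + s <= 0 <==> 3*s >= 5)


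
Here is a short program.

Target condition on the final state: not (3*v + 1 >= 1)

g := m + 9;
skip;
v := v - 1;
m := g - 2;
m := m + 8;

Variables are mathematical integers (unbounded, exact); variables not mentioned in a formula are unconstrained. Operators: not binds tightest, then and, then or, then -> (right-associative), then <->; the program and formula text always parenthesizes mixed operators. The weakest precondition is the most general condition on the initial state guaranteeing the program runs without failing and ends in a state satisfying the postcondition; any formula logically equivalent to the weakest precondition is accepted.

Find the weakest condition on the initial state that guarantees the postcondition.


Working backward. After the program, the postcondition not (3*v + 1 >= 1) must hold; in canonical form it is not (3*v >= 0).
Before m := m + 8: not (3*v >= 0)
Before m := g - 2: not (3*v >= 0)
Before v := v - 1: not (3*v >= 3)
Before skip: not (3*v >= 3)
Before g := m + 9: not (3*v >= 3)
Answer: WP = not (3*v >= 3)


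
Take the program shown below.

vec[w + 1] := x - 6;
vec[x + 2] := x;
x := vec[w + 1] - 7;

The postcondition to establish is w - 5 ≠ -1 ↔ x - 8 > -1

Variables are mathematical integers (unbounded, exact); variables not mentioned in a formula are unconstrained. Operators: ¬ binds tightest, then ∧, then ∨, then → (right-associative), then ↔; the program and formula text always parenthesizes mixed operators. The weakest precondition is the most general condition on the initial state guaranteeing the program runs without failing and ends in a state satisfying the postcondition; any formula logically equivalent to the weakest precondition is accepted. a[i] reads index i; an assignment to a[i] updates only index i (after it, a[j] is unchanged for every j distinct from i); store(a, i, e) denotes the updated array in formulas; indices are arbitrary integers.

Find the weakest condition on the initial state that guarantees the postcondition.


Working backward. After the program, the postcondition w - 5 ≠ -1 ↔ x - 8 > -1 must hold; in canonical form it is w ≠ 4 ↔ x > 7.
Before x := vec[w + 1] - 7: w ≠ 4 ↔ vec[w + 1] > 14
Before vec[x + 2] := x: w ≠ 4 ↔ store(vec, x + 2, x)[w + 1] > 14
Before vec[w + 1] := x - 6: w ≠ 4 ↔ store(store(vec, w + 1, x - 6), x + 2, x)[w + 1] > 14
Answer: WP = w ≠ 4 ↔ store(store(vec, w + 1, x - 6), x + 2, x)[w + 1] > 14


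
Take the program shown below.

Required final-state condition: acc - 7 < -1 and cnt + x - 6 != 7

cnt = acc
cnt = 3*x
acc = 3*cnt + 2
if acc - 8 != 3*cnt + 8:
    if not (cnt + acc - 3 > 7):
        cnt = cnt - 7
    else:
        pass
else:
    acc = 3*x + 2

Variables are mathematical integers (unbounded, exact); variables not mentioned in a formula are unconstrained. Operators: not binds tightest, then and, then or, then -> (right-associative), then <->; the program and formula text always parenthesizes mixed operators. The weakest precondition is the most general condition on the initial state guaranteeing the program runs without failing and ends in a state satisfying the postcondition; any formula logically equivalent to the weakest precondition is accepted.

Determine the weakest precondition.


Working backward. After the program, the postcondition acc - 7 < -1 and cnt + x - 6 != 7 must hold; in canonical form it is acc < 6 and cnt + x != 13.
Then branch requires ((not (acc + cnt > 10)) -> (acc < 6 and cnt + x != 20)) and (acc + cnt > 10 -> (acc < 6 and cnt + x != 13)); else branch requires 3*x < 4 and cnt + x != 13.
Before the if: (acc != 3*cnt + 16 -> (((not (acc + cnt > 10)) -> (acc < 6 and cnt + x != 20)) and (acc + cnt > 10 -> (acc < 6 and cnt + x != 13)))) and ((not (acc != 3*cnt + 16)) -> (3*x < 4 and cnt + x != 13))
Before acc := 3*cnt + 2: ((not (4*cnt > 8)) -> (3*cnt < 4 and cnt + x != 20)) and (4*cnt > 8 -> (3*cnt < 4 and cnt + x != 13))
Before cnt := 3*x: ((not (12*x > 8)) -> (9*x < 4 and 4*x != 20)) and (12*x > 8 -> (9*x < 4 and 4*x != 13))
Before cnt := acc: ((not (12*x > 8)) -> (9*x < 4 and 4*x != 20)) and (12*x > 8 -> (9*x < 4 and 4*x != 13))
Answer: WP = ((not (12*x > 8)) -> (9*x < 4 and 4*x != 20)) and (12*x > 8 -> (9*x < 4 and 4*x != 13))


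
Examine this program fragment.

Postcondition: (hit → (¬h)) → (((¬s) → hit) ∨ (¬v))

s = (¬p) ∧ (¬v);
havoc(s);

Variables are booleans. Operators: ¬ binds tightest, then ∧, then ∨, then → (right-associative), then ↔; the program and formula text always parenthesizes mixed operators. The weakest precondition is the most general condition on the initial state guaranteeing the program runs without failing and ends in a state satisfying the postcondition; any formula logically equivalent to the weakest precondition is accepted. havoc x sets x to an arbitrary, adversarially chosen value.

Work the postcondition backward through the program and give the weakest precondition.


Working backward. After the program, (hit → (¬h)) → (((¬s) → hit) ∨ (¬v)) must hold.
Before havoc s: (hit → (¬h)) → (hit ∨ (¬v))
Before s := (¬p) ∧ (¬v): (hit → (¬h)) → (hit ∨ (¬v))
Answer: WP = (hit → (¬h)) → (hit ∨ (¬v))


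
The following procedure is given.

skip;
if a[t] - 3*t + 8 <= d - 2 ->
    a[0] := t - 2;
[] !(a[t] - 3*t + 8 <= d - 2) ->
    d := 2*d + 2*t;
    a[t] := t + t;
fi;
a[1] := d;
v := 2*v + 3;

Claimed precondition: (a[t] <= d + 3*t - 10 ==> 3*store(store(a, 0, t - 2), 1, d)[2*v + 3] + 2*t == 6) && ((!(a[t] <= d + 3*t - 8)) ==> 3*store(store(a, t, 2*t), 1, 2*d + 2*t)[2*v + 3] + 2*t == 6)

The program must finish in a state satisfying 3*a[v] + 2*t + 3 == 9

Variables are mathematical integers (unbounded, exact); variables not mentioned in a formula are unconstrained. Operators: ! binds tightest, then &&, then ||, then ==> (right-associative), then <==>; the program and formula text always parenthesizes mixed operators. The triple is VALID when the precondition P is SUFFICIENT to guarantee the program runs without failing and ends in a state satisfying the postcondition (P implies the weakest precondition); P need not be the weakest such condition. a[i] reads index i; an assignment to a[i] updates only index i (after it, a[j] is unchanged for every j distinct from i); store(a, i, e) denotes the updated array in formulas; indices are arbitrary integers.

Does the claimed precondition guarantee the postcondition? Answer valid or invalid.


Working backward. After the program, the postcondition 3*a[v] + 2*t + 3 == 9 must hold; in canonical form it is 3*a[v] + 2*t == 6.
Before v := 2*v + 3: 3*a[2*v + 3] + 2*t == 6
Before a[1] := d: 3*store(a, 1, d)[2*v + 3] + 2*t == 6
Then branch requires 3*store(store(a, 0, t - 2), 1, d)[2*v + 3] + 2*t == 6; else branch requires 3*store(store(a, t, 2*t), 1, 2*d + 2*t)[2*v + 3] + 2*t == 6.
Before the if: (a[t] <= d + 3*t - 10 ==> 3*store(store(a, 0, t - 2), 1, d)[2*v + 3] + 2*t == 6) && ((!(a[t] <= d + 3*t - 10)) ==> 3*store(store(a, t, 2*t), 1, 2*d + 2*t)[2*v + 3] + 2*t == 6)
Before skip: (a[t] <= d + 3*t - 10 ==> 3*store(store(a, 0, t - 2), 1, d)[2*v + 3] + 2*t == 6) && ((!(a[t] <= d + 3*t - 10)) ==> 3*store(store(a, t, 2*t), 1, 2*d + 2*t)[2*v + 3] + 2*t == 6)
The weakest precondition is (a[t] <= d + 3*t - 10 ==> 3*store(store(a, 0, t - 2), 1, d)[2*v + 3] + 2*t == 6) && ((!(a[t] <= d + 3*t - 10)) ==> 3*store(store(a, t, 2*t), 1, 2*d + 2*t)[2*v + 3] + 2*t == 6).
Check whether (a[t] <= d + 3*t - 10 ==> 3*store(store(a, 0, t - 2), 1, d)[2*v + 3] + 2*t == 6) && ((!(a[t] <= d + 3*t - 8)) ==> 3*store(store(a, t, 2*t), 1, 2*d + 2*t)[2*v + 3] + 2*t == 6) implies it.
Countermodel: at the initial state a = {[-1] = -27738, [0] = 2, [1] = 2, elsewhere 2}, d = -27727, t = -1, v = -2, the precondition holds but the weakest precondition fails.
Answer: invalid


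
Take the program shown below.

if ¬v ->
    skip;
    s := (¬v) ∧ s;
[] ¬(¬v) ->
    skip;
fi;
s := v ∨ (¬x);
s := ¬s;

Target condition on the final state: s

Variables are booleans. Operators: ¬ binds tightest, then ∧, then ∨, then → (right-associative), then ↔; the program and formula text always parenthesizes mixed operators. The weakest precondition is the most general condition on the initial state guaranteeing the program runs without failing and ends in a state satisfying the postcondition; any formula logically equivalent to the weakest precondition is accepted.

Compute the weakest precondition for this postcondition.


Working backward. After the program, s must hold.
Before s := ¬s: ¬s
Before s := v ∨ (¬x): ¬(v ∨ (¬x))
Then branch requires ¬(v ∨ (¬x)); else branch requires ¬(v ∨ (¬x)).
Before the if: ((¬v) → (¬(v ∨ (¬x)))) ∧ (v → (¬(v ∨ (¬x))))
Answer: WP = ((¬v) → (¬(v ∨ (¬x)))) ∧ (v → (¬(v ∨ (¬x))))


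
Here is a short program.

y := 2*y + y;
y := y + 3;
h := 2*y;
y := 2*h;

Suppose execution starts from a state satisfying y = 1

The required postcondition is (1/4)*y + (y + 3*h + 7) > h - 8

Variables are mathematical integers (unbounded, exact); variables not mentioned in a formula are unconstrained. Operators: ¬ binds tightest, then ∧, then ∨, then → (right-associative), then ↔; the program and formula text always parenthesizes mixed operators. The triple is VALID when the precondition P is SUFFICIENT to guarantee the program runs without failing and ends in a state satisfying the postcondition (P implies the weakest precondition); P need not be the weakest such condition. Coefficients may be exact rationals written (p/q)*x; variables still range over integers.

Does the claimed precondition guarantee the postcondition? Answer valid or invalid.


Working backward. After the program, the postcondition (1/4)*y + (y + 3*h + 7) > h - 8 must hold; in canonical form it is 2*h + (5/4)*y > -15.
Before y := 2*h: (9/2)*h > -15
Before h := 2*y: 9*y > -15
Before y := y + 3: 9*y > -42
Before y := 2*y + y: 27*y > -42
The weakest precondition is 27*y > -42.
Check whether y = 1 implies it.
Every state satisfying the precondition satisfies the weakest precondition: the implication holds.
Answer: valid


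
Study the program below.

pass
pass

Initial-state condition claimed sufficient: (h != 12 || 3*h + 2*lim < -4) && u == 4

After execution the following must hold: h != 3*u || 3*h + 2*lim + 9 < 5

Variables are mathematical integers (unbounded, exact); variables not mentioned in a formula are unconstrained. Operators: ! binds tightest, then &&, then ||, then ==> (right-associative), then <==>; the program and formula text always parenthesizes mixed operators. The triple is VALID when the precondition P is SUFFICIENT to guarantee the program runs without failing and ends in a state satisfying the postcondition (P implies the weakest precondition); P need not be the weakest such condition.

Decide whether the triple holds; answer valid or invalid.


Working backward. After the program, the postcondition h != 3*u || 3*h + 2*lim + 9 < 5 must hold; in canonical form it is h != 3*u || 3*h + 2*lim < -4.
Before skip: h != 3*u || 3*h + 2*lim < -4
Before skip: h != 3*u || 3*h + 2*lim < -4
The weakest precondition is h != 3*u || 3*h + 2*lim < -4.
Check whether (h != 12 || 3*h + 2*lim < -4) && u == 4 implies it.
Every state satisfying the precondition satisfies the weakest precondition: the implication holds.
Answer: valid


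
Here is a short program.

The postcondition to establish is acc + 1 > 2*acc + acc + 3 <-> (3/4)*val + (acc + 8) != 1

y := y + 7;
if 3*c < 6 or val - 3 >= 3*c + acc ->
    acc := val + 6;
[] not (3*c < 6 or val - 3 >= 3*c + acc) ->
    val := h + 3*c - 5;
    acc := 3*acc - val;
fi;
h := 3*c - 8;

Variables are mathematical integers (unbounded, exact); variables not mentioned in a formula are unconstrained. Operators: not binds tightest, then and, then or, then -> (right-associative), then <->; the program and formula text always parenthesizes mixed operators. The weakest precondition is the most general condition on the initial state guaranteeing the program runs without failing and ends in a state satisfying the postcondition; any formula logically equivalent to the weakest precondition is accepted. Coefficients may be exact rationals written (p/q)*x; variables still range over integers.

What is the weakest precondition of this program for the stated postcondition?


Working backward. After the program, the postcondition acc + 1 > 2*acc + acc + 3 <-> (3/4)*val + (acc + 8) != 1 must hold; in canonical form it is 2*acc < -2 <-> acc + (3/4)*val != -7.
Before h := 3*c - 8: 2*acc < -2 <-> acc + (3/4)*val != -7
Then branch requires 2*val < -14 <-> (7/4)*val != -13; else branch requires 6*acc < 6*c + 2*h - 12 <-> 3*acc != (3/4)*c + (1/4)*h - 33/4.
Before the if: ((3*c < 6 or val >= acc + 3*c + 3) -> (2*val < -14 <-> (7/4)*val != -13)) and ((not (3*c < 6 or val >= acc + 3*c + 3)) -> (6*acc < 6*c + 2*h - 12 <-> 3*acc != (3/4)*c + (1/4)*h - 33/4))
Before y := y + 7: ((3*c < 6 or val >= acc + 3*c + 3) -> (2*val < -14 <-> (7/4)*val != -13)) and ((not (3*c < 6 or val >= acc + 3*c + 3)) -> (6*acc < 6*c + 2*h - 12 <-> 3*acc != (3/4)*c + (1/4)*h - 33/4))
Answer: WP = ((3*c < 6 or val >= acc + 3*c + 3) -> (2*val < -14 <-> (7/4)*val != -13)) and ((not (3*c < 6 or val >= acc + 3*c + 3)) -> (6*acc < 6*c + 2*h - 12 <-> 3*acc != (3/4)*c + (1/4)*h - 33/4))
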